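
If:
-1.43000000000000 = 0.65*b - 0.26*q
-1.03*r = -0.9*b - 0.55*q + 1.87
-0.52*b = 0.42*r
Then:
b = -0.33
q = 4.69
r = 0.40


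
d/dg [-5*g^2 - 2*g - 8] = -10*g - 2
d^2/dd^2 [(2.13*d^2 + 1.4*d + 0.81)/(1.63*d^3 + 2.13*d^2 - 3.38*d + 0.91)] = (11.318394*d^6 + 22.31796*d^5 + 125.39916*d^4 + 59.562902*d^3 - 54.417264*d^2 - 58.479642*d + 27.507428)/(4.330747*d^9 + 16.977591*d^8 - 4.755525*d^7 - 53.493198*d^6 + 28.817724*d^5 + 55.306329*d^4 - 73.873787*d^3 + 36.480171*d^2 - 8.396934*d + 0.753571)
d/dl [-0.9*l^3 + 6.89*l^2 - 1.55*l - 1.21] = -2.7*l^2 + 13.78*l - 1.55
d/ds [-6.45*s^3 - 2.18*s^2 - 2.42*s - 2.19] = -19.35*s^2 - 4.36*s - 2.42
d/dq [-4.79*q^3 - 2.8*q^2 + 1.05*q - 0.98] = -14.37*q^2 - 5.6*q + 1.05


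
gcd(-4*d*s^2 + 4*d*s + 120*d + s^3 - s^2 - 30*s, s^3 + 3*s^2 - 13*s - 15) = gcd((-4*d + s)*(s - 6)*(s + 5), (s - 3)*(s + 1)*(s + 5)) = s + 5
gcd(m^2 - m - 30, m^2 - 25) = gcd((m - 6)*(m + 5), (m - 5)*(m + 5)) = m + 5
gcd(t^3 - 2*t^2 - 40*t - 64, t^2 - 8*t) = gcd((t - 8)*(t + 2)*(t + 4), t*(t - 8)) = t - 8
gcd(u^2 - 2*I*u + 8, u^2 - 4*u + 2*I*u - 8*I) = u + 2*I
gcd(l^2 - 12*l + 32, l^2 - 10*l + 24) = l - 4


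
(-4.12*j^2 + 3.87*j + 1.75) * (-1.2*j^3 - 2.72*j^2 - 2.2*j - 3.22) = 4.944*j^5 + 6.5624*j^4 - 3.5624*j^3 - 0.00760000000000005*j^2 - 16.3114*j - 5.635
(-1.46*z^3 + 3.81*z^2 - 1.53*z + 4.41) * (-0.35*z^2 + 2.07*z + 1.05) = 0.511*z^5 - 4.3557*z^4 + 6.8892*z^3 - 0.710099999999999*z^2 + 7.5222*z + 4.6305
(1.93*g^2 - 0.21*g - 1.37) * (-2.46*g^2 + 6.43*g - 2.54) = -4.7478*g^4 + 12.9265*g^3 - 2.8823*g^2 - 8.2757*g + 3.4798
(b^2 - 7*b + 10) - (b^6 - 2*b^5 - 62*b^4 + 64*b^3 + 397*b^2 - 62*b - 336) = -b^6 + 2*b^5 + 62*b^4 - 64*b^3 - 396*b^2 + 55*b + 346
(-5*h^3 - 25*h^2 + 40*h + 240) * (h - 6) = -5*h^4 + 5*h^3 + 190*h^2 - 1440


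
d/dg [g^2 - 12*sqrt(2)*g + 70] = 2*g - 12*sqrt(2)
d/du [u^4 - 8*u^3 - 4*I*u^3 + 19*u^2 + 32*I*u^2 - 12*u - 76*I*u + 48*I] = 4*u^3 + u^2*(-24 - 12*I) + u*(38 + 64*I) - 12 - 76*I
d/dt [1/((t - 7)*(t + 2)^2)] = ((7 - t)*(t + 2) - 2*(t - 7)^2)/((t - 7)^3*(t + 2)^3)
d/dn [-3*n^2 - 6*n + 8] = -6*n - 6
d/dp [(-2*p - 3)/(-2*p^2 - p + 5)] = (4*p^2 + 2*p - (2*p + 3)*(4*p + 1) - 10)/(2*p^2 + p - 5)^2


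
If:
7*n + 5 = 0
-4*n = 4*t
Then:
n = -5/7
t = 5/7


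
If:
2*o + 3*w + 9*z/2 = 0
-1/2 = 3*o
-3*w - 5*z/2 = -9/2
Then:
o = -1/6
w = 233/72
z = -25/12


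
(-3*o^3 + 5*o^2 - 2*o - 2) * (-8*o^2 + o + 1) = 24*o^5 - 43*o^4 + 18*o^3 + 19*o^2 - 4*o - 2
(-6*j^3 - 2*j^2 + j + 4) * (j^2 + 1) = -6*j^5 - 2*j^4 - 5*j^3 + 2*j^2 + j + 4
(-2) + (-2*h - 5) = -2*h - 7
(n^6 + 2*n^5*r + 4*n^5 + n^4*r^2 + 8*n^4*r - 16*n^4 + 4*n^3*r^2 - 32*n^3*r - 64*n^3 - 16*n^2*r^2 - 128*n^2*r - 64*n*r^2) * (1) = n^6 + 2*n^5*r + 4*n^5 + n^4*r^2 + 8*n^4*r - 16*n^4 + 4*n^3*r^2 - 32*n^3*r - 64*n^3 - 16*n^2*r^2 - 128*n^2*r - 64*n*r^2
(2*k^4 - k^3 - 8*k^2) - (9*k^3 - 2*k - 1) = 2*k^4 - 10*k^3 - 8*k^2 + 2*k + 1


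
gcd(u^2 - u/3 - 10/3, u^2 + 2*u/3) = 1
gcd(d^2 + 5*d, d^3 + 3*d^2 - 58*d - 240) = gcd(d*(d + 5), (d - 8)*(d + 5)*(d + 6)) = d + 5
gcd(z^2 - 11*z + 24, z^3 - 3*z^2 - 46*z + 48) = z - 8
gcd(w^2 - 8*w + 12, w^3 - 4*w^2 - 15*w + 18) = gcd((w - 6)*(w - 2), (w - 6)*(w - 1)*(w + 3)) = w - 6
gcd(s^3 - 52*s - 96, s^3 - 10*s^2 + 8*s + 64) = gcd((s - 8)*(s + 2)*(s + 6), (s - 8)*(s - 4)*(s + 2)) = s^2 - 6*s - 16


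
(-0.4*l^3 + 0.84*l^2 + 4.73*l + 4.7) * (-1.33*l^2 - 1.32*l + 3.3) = 0.532*l^5 - 0.5892*l^4 - 8.7197*l^3 - 9.7226*l^2 + 9.405*l + 15.51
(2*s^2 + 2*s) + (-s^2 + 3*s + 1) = s^2 + 5*s + 1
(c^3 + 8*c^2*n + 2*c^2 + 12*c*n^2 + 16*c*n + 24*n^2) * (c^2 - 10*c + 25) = c^5 + 8*c^4*n - 8*c^4 + 12*c^3*n^2 - 64*c^3*n + 5*c^3 - 96*c^2*n^2 + 40*c^2*n + 50*c^2 + 60*c*n^2 + 400*c*n + 600*n^2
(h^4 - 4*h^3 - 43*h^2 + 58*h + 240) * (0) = 0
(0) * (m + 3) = 0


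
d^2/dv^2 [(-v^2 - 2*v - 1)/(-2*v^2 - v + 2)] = 2*(6*v^3 + 24*v^2 + 30*v + 13)/(8*v^6 + 12*v^5 - 18*v^4 - 23*v^3 + 18*v^2 + 12*v - 8)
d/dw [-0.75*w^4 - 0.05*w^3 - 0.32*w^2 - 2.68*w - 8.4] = -3.0*w^3 - 0.15*w^2 - 0.64*w - 2.68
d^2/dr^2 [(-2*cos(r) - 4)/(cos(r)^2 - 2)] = 2*(-8*(cos(r) + 2)*sin(r)^2*cos(r)^2 + (cos(r)^2 - 2)^2*cos(r) - 2*(cos(r)^2 - 2)*(2*cos(2*r) + cos(3*r)))/(cos(r)^2 - 2)^3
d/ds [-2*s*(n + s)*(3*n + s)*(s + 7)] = -12*n^2*s - 42*n^2 - 24*n*s^2 - 112*n*s - 8*s^3 - 42*s^2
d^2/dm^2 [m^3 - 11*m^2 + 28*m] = 6*m - 22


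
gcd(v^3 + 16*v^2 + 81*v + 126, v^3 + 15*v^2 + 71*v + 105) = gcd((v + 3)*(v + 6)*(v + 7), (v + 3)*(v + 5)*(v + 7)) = v^2 + 10*v + 21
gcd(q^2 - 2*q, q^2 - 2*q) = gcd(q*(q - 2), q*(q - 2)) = q^2 - 2*q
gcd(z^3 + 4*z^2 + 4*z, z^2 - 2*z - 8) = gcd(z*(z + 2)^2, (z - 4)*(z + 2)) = z + 2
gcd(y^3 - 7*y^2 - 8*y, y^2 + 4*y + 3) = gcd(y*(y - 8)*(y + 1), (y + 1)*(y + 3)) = y + 1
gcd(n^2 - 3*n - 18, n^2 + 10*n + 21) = n + 3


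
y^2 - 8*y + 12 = (y - 6)*(y - 2)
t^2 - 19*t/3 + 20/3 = (t - 5)*(t - 4/3)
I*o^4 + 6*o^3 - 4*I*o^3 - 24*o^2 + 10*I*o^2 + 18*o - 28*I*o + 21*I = (o - 3)*(o - 7*I)*(o + I)*(I*o - I)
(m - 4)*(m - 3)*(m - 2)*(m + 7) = m^4 - 2*m^3 - 37*m^2 + 158*m - 168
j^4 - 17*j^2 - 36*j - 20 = (j - 5)*(j + 1)*(j + 2)^2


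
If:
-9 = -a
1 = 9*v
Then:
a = 9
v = 1/9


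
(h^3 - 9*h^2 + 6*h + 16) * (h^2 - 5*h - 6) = h^5 - 14*h^4 + 45*h^3 + 40*h^2 - 116*h - 96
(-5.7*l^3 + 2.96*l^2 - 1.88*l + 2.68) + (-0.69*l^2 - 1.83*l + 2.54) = -5.7*l^3 + 2.27*l^2 - 3.71*l + 5.22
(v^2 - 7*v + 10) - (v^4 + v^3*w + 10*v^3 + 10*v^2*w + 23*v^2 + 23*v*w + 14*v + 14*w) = -v^4 - v^3*w - 10*v^3 - 10*v^2*w - 22*v^2 - 23*v*w - 21*v - 14*w + 10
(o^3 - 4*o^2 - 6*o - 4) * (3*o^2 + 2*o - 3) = 3*o^5 - 10*o^4 - 29*o^3 - 12*o^2 + 10*o + 12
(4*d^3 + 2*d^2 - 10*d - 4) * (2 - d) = -4*d^4 + 6*d^3 + 14*d^2 - 16*d - 8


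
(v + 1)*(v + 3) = v^2 + 4*v + 3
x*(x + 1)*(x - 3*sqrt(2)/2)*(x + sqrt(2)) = x^4 - sqrt(2)*x^3/2 + x^3 - 3*x^2 - sqrt(2)*x^2/2 - 3*x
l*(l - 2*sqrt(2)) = l^2 - 2*sqrt(2)*l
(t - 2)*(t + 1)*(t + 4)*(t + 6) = t^4 + 9*t^3 + 12*t^2 - 44*t - 48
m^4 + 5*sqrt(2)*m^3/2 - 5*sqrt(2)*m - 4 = (m - sqrt(2))*(m + sqrt(2)/2)*(m + sqrt(2))*(m + 2*sqrt(2))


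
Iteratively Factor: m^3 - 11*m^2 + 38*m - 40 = (m - 2)*(m^2 - 9*m + 20) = (m - 4)*(m - 2)*(m - 5)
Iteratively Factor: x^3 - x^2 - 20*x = (x + 4)*(x^2 - 5*x) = x*(x + 4)*(x - 5)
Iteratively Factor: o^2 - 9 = (o + 3)*(o - 3)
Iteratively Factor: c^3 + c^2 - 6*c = (c - 2)*(c^2 + 3*c) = (c - 2)*(c + 3)*(c)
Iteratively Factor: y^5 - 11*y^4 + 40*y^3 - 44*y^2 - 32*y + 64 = (y - 2)*(y^4 - 9*y^3 + 22*y^2 - 32) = (y - 4)*(y - 2)*(y^3 - 5*y^2 + 2*y + 8) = (y - 4)*(y - 2)*(y + 1)*(y^2 - 6*y + 8) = (y - 4)^2*(y - 2)*(y + 1)*(y - 2)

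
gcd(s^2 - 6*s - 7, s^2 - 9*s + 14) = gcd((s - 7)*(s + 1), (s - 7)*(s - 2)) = s - 7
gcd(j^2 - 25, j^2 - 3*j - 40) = j + 5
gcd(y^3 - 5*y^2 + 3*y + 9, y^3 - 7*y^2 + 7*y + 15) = y^2 - 2*y - 3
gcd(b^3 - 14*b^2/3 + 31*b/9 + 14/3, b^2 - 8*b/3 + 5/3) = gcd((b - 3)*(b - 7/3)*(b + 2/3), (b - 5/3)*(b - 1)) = 1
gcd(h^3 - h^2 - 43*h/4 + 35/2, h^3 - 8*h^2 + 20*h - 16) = h - 2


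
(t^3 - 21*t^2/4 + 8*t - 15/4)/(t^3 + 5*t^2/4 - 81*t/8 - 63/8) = 2*(4*t^2 - 9*t + 5)/(8*t^2 + 34*t + 21)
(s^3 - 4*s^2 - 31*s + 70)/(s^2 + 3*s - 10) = s - 7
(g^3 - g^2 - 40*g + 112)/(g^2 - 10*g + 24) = (g^2 + 3*g - 28)/(g - 6)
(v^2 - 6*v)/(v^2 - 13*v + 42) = v/(v - 7)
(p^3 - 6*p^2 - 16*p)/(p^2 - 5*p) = (p^2 - 6*p - 16)/(p - 5)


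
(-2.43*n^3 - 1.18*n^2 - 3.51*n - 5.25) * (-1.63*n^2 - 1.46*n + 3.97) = 3.9609*n^5 + 5.4712*n^4 - 2.203*n^3 + 8.9975*n^2 - 6.2697*n - 20.8425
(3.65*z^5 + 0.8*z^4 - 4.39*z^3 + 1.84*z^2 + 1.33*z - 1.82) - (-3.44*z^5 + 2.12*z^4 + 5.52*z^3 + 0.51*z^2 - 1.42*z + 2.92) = 7.09*z^5 - 1.32*z^4 - 9.91*z^3 + 1.33*z^2 + 2.75*z - 4.74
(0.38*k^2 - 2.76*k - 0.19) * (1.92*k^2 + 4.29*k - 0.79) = 0.7296*k^4 - 3.669*k^3 - 12.5054*k^2 + 1.3653*k + 0.1501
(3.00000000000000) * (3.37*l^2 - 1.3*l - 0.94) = 10.11*l^2 - 3.9*l - 2.82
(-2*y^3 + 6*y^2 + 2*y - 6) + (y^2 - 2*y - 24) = -2*y^3 + 7*y^2 - 30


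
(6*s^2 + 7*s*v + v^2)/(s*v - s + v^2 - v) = (6*s + v)/(v - 1)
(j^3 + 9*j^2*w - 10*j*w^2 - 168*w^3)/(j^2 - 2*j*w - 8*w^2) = (j^2 + 13*j*w + 42*w^2)/(j + 2*w)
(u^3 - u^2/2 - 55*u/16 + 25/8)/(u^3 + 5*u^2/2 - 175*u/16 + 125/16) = (u + 2)/(u + 5)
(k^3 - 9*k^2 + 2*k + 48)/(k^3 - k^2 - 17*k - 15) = (-k^3 + 9*k^2 - 2*k - 48)/(-k^3 + k^2 + 17*k + 15)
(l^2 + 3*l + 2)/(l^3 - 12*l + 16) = (l^2 + 3*l + 2)/(l^3 - 12*l + 16)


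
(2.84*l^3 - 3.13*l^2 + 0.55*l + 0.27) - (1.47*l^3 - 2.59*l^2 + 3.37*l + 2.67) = 1.37*l^3 - 0.54*l^2 - 2.82*l - 2.4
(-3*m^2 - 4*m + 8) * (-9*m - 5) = 27*m^3 + 51*m^2 - 52*m - 40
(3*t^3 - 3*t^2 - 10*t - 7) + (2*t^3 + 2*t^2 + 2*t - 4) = 5*t^3 - t^2 - 8*t - 11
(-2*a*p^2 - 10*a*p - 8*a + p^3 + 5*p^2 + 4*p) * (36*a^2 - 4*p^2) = -72*a^3*p^2 - 360*a^3*p - 288*a^3 + 36*a^2*p^3 + 180*a^2*p^2 + 144*a^2*p + 8*a*p^4 + 40*a*p^3 + 32*a*p^2 - 4*p^5 - 20*p^4 - 16*p^3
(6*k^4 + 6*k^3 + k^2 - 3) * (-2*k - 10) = -12*k^5 - 72*k^4 - 62*k^3 - 10*k^2 + 6*k + 30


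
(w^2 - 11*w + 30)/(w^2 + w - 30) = (w - 6)/(w + 6)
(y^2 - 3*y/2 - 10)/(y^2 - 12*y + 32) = (y + 5/2)/(y - 8)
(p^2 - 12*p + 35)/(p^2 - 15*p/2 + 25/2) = 2*(p - 7)/(2*p - 5)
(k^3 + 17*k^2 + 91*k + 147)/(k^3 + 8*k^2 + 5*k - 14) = (k^2 + 10*k + 21)/(k^2 + k - 2)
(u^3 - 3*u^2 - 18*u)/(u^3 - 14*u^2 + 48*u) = (u + 3)/(u - 8)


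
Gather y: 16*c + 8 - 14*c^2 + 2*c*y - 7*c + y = -14*c^2 + 9*c + y*(2*c + 1) + 8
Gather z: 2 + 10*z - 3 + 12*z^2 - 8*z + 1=12*z^2 + 2*z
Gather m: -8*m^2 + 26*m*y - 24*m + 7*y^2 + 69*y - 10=-8*m^2 + m*(26*y - 24) + 7*y^2 + 69*y - 10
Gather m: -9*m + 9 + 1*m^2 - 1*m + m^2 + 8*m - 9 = 2*m^2 - 2*m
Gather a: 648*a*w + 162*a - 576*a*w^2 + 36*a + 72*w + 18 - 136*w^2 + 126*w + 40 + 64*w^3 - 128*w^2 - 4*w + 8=a*(-576*w^2 + 648*w + 198) + 64*w^3 - 264*w^2 + 194*w + 66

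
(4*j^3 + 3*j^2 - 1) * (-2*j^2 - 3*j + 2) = -8*j^5 - 18*j^4 - j^3 + 8*j^2 + 3*j - 2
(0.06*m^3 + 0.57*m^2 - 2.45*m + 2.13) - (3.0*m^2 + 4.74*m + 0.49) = 0.06*m^3 - 2.43*m^2 - 7.19*m + 1.64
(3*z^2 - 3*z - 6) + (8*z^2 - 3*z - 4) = 11*z^2 - 6*z - 10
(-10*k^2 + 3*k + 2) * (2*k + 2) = -20*k^3 - 14*k^2 + 10*k + 4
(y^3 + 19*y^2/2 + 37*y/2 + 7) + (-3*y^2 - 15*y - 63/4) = y^3 + 13*y^2/2 + 7*y/2 - 35/4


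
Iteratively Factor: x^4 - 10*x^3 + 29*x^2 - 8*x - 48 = (x - 3)*(x^3 - 7*x^2 + 8*x + 16) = (x - 4)*(x - 3)*(x^2 - 3*x - 4) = (x - 4)^2*(x - 3)*(x + 1)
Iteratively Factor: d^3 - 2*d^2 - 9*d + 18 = (d + 3)*(d^2 - 5*d + 6) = (d - 2)*(d + 3)*(d - 3)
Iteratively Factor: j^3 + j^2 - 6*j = (j - 2)*(j^2 + 3*j) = j*(j - 2)*(j + 3)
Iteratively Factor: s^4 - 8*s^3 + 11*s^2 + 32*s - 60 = (s - 5)*(s^3 - 3*s^2 - 4*s + 12) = (s - 5)*(s - 3)*(s^2 - 4) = (s - 5)*(s - 3)*(s + 2)*(s - 2)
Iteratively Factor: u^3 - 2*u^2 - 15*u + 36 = (u - 3)*(u^2 + u - 12) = (u - 3)*(u + 4)*(u - 3)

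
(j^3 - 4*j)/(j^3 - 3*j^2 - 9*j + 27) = j*(j^2 - 4)/(j^3 - 3*j^2 - 9*j + 27)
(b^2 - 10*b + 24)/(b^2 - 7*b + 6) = (b - 4)/(b - 1)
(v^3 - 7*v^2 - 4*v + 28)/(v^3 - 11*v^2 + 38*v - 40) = (v^2 - 5*v - 14)/(v^2 - 9*v + 20)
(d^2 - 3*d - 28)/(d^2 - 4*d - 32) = (d - 7)/(d - 8)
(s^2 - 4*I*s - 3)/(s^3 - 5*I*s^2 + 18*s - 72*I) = (s - I)/(s^2 - 2*I*s + 24)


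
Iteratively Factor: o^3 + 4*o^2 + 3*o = (o)*(o^2 + 4*o + 3) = o*(o + 1)*(o + 3)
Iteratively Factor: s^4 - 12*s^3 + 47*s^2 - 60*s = (s - 5)*(s^3 - 7*s^2 + 12*s) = s*(s - 5)*(s^2 - 7*s + 12) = s*(s - 5)*(s - 3)*(s - 4)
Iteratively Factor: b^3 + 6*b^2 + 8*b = (b + 2)*(b^2 + 4*b) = (b + 2)*(b + 4)*(b)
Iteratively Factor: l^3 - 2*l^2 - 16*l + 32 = (l + 4)*(l^2 - 6*l + 8) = (l - 4)*(l + 4)*(l - 2)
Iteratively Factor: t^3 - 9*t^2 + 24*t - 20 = (t - 2)*(t^2 - 7*t + 10) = (t - 5)*(t - 2)*(t - 2)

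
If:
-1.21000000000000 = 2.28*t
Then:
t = -0.53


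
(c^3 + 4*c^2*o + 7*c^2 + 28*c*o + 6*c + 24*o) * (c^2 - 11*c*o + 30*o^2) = c^5 - 7*c^4*o + 7*c^4 - 14*c^3*o^2 - 49*c^3*o + 6*c^3 + 120*c^2*o^3 - 98*c^2*o^2 - 42*c^2*o + 840*c*o^3 - 84*c*o^2 + 720*o^3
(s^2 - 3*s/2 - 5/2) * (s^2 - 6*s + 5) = s^4 - 15*s^3/2 + 23*s^2/2 + 15*s/2 - 25/2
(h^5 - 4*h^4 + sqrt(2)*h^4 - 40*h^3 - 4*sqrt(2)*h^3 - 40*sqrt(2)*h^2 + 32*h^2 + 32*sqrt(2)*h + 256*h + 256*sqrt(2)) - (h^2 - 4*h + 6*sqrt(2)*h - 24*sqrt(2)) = h^5 - 4*h^4 + sqrt(2)*h^4 - 40*h^3 - 4*sqrt(2)*h^3 - 40*sqrt(2)*h^2 + 31*h^2 + 26*sqrt(2)*h + 260*h + 280*sqrt(2)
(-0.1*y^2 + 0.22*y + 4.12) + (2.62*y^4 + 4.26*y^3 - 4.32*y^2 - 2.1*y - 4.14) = 2.62*y^4 + 4.26*y^3 - 4.42*y^2 - 1.88*y - 0.0199999999999996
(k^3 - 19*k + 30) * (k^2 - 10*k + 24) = k^5 - 10*k^4 + 5*k^3 + 220*k^2 - 756*k + 720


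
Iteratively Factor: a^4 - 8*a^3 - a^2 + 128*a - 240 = (a - 5)*(a^3 - 3*a^2 - 16*a + 48) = (a - 5)*(a - 3)*(a^2 - 16) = (a - 5)*(a - 4)*(a - 3)*(a + 4)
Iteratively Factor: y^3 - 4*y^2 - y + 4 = (y + 1)*(y^2 - 5*y + 4) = (y - 4)*(y + 1)*(y - 1)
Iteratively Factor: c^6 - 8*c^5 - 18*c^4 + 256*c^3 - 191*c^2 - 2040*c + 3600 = (c - 3)*(c^5 - 5*c^4 - 33*c^3 + 157*c^2 + 280*c - 1200) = (c - 3)*(c + 4)*(c^4 - 9*c^3 + 3*c^2 + 145*c - 300) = (c - 3)^2*(c + 4)*(c^3 - 6*c^2 - 15*c + 100) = (c - 5)*(c - 3)^2*(c + 4)*(c^2 - c - 20) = (c - 5)^2*(c - 3)^2*(c + 4)*(c + 4)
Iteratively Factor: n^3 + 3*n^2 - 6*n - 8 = (n - 2)*(n^2 + 5*n + 4) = (n - 2)*(n + 1)*(n + 4)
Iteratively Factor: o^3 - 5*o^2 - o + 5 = (o + 1)*(o^2 - 6*o + 5) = (o - 1)*(o + 1)*(o - 5)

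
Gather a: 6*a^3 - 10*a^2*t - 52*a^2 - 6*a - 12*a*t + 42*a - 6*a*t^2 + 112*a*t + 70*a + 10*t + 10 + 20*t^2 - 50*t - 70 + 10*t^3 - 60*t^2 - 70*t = 6*a^3 + a^2*(-10*t - 52) + a*(-6*t^2 + 100*t + 106) + 10*t^3 - 40*t^2 - 110*t - 60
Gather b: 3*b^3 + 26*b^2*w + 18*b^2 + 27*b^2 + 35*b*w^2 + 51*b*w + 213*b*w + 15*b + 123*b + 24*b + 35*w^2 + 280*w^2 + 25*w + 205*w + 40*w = 3*b^3 + b^2*(26*w + 45) + b*(35*w^2 + 264*w + 162) + 315*w^2 + 270*w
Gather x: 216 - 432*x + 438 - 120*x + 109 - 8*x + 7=770 - 560*x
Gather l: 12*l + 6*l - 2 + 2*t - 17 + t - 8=18*l + 3*t - 27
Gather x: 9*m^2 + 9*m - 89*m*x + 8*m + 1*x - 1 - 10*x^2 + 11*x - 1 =9*m^2 + 17*m - 10*x^2 + x*(12 - 89*m) - 2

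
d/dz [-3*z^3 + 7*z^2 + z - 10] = -9*z^2 + 14*z + 1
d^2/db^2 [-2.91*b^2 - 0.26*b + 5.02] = -5.82000000000000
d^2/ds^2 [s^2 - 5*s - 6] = 2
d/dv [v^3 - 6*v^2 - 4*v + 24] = 3*v^2 - 12*v - 4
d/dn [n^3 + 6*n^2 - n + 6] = 3*n^2 + 12*n - 1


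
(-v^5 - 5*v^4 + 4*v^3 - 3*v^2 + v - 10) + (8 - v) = -v^5 - 5*v^4 + 4*v^3 - 3*v^2 - 2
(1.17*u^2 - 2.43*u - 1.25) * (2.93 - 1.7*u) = -1.989*u^3 + 7.5591*u^2 - 4.9949*u - 3.6625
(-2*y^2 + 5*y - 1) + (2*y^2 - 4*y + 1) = y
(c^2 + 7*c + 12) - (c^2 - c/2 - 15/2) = 15*c/2 + 39/2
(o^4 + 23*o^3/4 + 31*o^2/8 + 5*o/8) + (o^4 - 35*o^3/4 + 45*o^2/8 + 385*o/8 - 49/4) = 2*o^4 - 3*o^3 + 19*o^2/2 + 195*o/4 - 49/4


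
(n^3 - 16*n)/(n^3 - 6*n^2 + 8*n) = (n + 4)/(n - 2)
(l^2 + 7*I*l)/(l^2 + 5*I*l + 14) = l/(l - 2*I)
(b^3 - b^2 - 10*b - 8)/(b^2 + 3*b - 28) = (b^2 + 3*b + 2)/(b + 7)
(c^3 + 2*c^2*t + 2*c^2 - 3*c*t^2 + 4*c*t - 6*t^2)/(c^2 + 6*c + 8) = (c^2 + 2*c*t - 3*t^2)/(c + 4)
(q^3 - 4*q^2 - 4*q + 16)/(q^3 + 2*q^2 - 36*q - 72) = (q^2 - 6*q + 8)/(q^2 - 36)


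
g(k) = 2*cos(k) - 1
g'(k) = -2*sin(k)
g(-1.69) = -1.24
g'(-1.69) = 1.99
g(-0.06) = 1.00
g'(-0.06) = 0.12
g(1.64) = -1.14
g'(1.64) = -2.00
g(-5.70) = 0.67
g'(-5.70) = -1.10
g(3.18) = -3.00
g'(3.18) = 0.08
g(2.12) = -2.04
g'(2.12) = -1.71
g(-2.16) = -2.11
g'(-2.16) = 1.66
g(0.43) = 0.82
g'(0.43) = -0.83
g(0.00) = 1.00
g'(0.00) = 0.00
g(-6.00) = 0.92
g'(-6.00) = -0.56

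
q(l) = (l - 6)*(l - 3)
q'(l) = 2*l - 9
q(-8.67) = 171.20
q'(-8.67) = -26.34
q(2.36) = 2.33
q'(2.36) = -4.28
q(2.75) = 0.81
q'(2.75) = -3.50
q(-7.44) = 140.31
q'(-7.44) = -23.88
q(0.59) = 13.04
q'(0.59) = -7.82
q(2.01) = 3.95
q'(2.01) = -4.98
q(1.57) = 6.33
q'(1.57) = -5.86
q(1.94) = 4.30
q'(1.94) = -5.12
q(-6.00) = 108.00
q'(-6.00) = -21.00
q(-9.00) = 180.00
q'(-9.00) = -27.00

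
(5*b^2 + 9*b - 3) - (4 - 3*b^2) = 8*b^2 + 9*b - 7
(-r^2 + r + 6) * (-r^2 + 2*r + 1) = r^4 - 3*r^3 - 5*r^2 + 13*r + 6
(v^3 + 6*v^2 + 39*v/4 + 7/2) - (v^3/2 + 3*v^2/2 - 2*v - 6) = v^3/2 + 9*v^2/2 + 47*v/4 + 19/2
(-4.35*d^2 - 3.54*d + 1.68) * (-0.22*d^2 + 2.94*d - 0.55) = 0.957*d^4 - 12.0102*d^3 - 8.3847*d^2 + 6.8862*d - 0.924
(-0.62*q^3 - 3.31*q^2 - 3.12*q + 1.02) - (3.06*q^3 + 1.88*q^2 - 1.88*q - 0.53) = -3.68*q^3 - 5.19*q^2 - 1.24*q + 1.55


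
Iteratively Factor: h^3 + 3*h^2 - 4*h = (h - 1)*(h^2 + 4*h) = h*(h - 1)*(h + 4)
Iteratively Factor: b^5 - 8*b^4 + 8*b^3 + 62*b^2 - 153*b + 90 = (b - 1)*(b^4 - 7*b^3 + b^2 + 63*b - 90) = (b - 2)*(b - 1)*(b^3 - 5*b^2 - 9*b + 45) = (b - 2)*(b - 1)*(b + 3)*(b^2 - 8*b + 15) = (b - 5)*(b - 2)*(b - 1)*(b + 3)*(b - 3)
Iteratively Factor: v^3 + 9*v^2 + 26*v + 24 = (v + 4)*(v^2 + 5*v + 6) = (v + 2)*(v + 4)*(v + 3)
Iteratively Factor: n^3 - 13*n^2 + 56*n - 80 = (n - 4)*(n^2 - 9*n + 20) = (n - 4)^2*(n - 5)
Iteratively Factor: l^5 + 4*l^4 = (l)*(l^4 + 4*l^3) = l^2*(l^3 + 4*l^2) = l^2*(l + 4)*(l^2) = l^3*(l + 4)*(l)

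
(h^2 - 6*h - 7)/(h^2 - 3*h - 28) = (h + 1)/(h + 4)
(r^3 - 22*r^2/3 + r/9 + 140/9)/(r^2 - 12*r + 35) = (r^2 - r/3 - 20/9)/(r - 5)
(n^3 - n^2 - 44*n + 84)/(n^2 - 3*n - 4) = (-n^3 + n^2 + 44*n - 84)/(-n^2 + 3*n + 4)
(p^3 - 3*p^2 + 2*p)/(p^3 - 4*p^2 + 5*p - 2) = p/(p - 1)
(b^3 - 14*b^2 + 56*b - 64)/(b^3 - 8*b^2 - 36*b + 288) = (b^2 - 6*b + 8)/(b^2 - 36)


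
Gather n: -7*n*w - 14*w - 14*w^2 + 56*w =-7*n*w - 14*w^2 + 42*w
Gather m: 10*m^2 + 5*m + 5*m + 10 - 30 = 10*m^2 + 10*m - 20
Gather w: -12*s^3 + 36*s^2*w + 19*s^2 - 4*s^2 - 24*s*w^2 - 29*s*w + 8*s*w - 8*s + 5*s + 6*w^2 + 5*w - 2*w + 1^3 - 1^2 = -12*s^3 + 15*s^2 - 3*s + w^2*(6 - 24*s) + w*(36*s^2 - 21*s + 3)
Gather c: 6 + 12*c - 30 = 12*c - 24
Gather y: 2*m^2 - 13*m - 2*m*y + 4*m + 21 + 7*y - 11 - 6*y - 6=2*m^2 - 9*m + y*(1 - 2*m) + 4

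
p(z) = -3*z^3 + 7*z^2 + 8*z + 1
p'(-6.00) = -400.00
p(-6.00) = 853.00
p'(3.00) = -31.00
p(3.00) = 7.00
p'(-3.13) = -123.99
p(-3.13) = 136.53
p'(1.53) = 8.35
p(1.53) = 18.88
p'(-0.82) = -9.53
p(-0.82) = 0.80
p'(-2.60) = -89.24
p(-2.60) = 80.25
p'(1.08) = 12.62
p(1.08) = 14.03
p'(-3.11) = -122.59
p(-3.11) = 134.07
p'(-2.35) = -74.60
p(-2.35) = 59.79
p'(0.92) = 13.26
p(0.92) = 11.95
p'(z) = -9*z^2 + 14*z + 8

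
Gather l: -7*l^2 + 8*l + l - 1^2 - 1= -7*l^2 + 9*l - 2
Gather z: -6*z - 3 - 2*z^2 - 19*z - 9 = -2*z^2 - 25*z - 12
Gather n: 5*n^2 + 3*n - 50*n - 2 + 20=5*n^2 - 47*n + 18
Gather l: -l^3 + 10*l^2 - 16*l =-l^3 + 10*l^2 - 16*l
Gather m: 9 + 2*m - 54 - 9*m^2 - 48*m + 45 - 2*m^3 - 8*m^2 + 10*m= -2*m^3 - 17*m^2 - 36*m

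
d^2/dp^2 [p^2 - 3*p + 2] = 2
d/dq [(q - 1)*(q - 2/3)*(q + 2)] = 3*q^2 + 2*q/3 - 8/3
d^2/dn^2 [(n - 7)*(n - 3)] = 2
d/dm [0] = 0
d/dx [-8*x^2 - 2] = -16*x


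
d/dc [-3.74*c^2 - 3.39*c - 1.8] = -7.48*c - 3.39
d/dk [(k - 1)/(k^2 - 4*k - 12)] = (k^2 - 4*k - 2*(k - 2)*(k - 1) - 12)/(-k^2 + 4*k + 12)^2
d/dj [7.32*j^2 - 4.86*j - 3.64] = 14.64*j - 4.86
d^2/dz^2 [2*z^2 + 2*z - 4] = 4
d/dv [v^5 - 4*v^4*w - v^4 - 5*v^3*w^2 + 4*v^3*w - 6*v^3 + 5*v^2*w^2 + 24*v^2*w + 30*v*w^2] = 5*v^4 - 16*v^3*w - 4*v^3 - 15*v^2*w^2 + 12*v^2*w - 18*v^2 + 10*v*w^2 + 48*v*w + 30*w^2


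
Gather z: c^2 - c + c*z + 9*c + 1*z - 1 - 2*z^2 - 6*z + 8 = c^2 + 8*c - 2*z^2 + z*(c - 5) + 7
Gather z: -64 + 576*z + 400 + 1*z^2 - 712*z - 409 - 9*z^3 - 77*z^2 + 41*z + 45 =-9*z^3 - 76*z^2 - 95*z - 28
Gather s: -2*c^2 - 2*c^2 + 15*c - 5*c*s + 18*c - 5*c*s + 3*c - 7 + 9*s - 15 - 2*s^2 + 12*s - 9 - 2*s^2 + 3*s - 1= -4*c^2 + 36*c - 4*s^2 + s*(24 - 10*c) - 32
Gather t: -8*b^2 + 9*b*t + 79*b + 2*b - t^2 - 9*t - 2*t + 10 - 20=-8*b^2 + 81*b - t^2 + t*(9*b - 11) - 10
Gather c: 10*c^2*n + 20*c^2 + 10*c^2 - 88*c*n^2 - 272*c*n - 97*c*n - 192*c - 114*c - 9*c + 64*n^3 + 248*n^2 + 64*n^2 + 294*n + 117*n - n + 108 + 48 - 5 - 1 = c^2*(10*n + 30) + c*(-88*n^2 - 369*n - 315) + 64*n^3 + 312*n^2 + 410*n + 150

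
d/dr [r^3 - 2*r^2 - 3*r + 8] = 3*r^2 - 4*r - 3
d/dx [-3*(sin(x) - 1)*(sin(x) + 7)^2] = -3*(sin(x) + 7)*(3*sin(x) + 5)*cos(x)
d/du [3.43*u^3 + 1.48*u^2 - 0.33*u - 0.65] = 10.29*u^2 + 2.96*u - 0.33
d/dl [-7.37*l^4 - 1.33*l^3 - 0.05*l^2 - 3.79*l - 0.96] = -29.48*l^3 - 3.99*l^2 - 0.1*l - 3.79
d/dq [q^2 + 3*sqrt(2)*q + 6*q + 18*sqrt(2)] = 2*q + 3*sqrt(2) + 6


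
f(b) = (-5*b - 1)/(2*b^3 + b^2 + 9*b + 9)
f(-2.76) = -0.25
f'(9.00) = 0.01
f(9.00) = -0.03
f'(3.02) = 0.06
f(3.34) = -0.14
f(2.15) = -0.22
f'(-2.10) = -0.31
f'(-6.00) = -0.02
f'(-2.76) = -0.15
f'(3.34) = 0.05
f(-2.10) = -0.40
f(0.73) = -0.28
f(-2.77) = -0.25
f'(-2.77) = -0.15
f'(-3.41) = -0.09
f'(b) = (-5*b - 1)*(-6*b^2 - 2*b - 9)/(2*b^3 + b^2 + 9*b + 9)^2 - 5/(2*b^3 + b^2 + 9*b + 9)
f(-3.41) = -0.18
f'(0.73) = -0.07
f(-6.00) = -0.07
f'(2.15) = 0.08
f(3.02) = -0.16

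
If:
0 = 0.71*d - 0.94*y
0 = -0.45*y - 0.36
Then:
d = -1.06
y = -0.80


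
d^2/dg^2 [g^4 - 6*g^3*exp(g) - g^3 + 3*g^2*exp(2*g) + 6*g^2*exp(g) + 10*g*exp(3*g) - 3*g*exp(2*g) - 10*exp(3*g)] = -6*g^3*exp(g) + 12*g^2*exp(2*g) - 30*g^2*exp(g) + 12*g^2 + 90*g*exp(3*g) + 12*g*exp(2*g) - 12*g*exp(g) - 6*g - 30*exp(3*g) - 6*exp(2*g) + 12*exp(g)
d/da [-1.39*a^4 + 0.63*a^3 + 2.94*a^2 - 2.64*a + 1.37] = -5.56*a^3 + 1.89*a^2 + 5.88*a - 2.64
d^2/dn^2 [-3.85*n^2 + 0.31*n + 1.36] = -7.70000000000000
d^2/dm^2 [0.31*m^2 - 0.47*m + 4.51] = 0.620000000000000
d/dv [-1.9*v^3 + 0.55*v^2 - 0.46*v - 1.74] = -5.7*v^2 + 1.1*v - 0.46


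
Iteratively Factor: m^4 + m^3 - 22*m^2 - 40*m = (m + 2)*(m^3 - m^2 - 20*m) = (m - 5)*(m + 2)*(m^2 + 4*m) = (m - 5)*(m + 2)*(m + 4)*(m)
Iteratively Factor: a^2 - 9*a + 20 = (a - 4)*(a - 5)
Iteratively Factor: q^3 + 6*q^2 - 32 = (q + 4)*(q^2 + 2*q - 8) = (q - 2)*(q + 4)*(q + 4)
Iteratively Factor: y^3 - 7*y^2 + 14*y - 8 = (y - 4)*(y^2 - 3*y + 2) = (y - 4)*(y - 2)*(y - 1)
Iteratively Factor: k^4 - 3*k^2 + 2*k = (k - 1)*(k^3 + k^2 - 2*k) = (k - 1)*(k + 2)*(k^2 - k) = k*(k - 1)*(k + 2)*(k - 1)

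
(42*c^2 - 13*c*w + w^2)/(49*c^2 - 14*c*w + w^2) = (-6*c + w)/(-7*c + w)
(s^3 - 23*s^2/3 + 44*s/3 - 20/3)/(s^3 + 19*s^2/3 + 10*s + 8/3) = (3*s^3 - 23*s^2 + 44*s - 20)/(3*s^3 + 19*s^2 + 30*s + 8)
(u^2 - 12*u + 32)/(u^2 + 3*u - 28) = (u - 8)/(u + 7)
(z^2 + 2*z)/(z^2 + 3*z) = (z + 2)/(z + 3)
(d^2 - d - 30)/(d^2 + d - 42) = (d + 5)/(d + 7)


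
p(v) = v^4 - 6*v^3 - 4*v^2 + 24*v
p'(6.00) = 192.00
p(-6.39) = 2916.07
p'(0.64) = 12.56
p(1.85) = 4.43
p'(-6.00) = -1440.00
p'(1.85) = -27.08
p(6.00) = 0.00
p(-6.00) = 2304.00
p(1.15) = 14.93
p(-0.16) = -3.92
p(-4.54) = 794.89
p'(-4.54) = -685.00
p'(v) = 4*v^3 - 18*v^2 - 8*v + 24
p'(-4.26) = -577.81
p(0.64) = 12.32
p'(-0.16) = 24.80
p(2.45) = -17.42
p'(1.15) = -2.92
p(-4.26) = 618.36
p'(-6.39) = -1703.53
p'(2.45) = -44.82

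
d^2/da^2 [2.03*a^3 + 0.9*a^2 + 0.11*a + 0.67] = 12.18*a + 1.8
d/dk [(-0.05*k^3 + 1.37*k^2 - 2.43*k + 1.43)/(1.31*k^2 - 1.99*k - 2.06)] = (-0.0655*k^4 + 0.199*k^3 + 0.766*k^2 - 9.391*k + 7.8515)/(1.7161*k^4 - 5.2138*k^3 - 1.4371*k^2 + 8.1988*k + 4.2436)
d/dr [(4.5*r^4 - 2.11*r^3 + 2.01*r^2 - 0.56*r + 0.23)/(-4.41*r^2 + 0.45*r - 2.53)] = (-39.69*r^5 + 15.3801*r^4 - 47.439*r^3 + 14.4498*r^2 - 8.142*r + 1.3133)/(19.4481*r^4 - 3.969*r^3 + 22.5171*r^2 - 2.277*r + 6.4009)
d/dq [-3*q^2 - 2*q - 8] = -6*q - 2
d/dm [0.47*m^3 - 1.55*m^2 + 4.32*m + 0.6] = 1.41*m^2 - 3.1*m + 4.32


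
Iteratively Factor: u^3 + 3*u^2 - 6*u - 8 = (u + 4)*(u^2 - u - 2) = (u - 2)*(u + 4)*(u + 1)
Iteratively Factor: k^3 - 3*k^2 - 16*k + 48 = (k + 4)*(k^2 - 7*k + 12) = (k - 4)*(k + 4)*(k - 3)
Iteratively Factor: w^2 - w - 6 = (w - 3)*(w + 2)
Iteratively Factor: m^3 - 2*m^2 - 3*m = (m - 3)*(m^2 + m) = m*(m - 3)*(m + 1)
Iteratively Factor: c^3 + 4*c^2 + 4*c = (c + 2)*(c^2 + 2*c) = c*(c + 2)*(c + 2)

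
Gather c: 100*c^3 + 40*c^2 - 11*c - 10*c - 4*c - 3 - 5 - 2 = 100*c^3 + 40*c^2 - 25*c - 10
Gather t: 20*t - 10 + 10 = 20*t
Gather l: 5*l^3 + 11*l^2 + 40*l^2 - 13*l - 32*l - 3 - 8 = 5*l^3 + 51*l^2 - 45*l - 11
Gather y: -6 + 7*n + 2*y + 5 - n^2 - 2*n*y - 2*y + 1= -n^2 - 2*n*y + 7*n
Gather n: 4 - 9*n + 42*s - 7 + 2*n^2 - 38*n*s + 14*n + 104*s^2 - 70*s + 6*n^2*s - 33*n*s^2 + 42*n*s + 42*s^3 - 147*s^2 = n^2*(6*s + 2) + n*(-33*s^2 + 4*s + 5) + 42*s^3 - 43*s^2 - 28*s - 3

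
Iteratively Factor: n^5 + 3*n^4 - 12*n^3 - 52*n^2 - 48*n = (n + 2)*(n^4 + n^3 - 14*n^2 - 24*n) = (n + 2)^2*(n^3 - n^2 - 12*n) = (n - 4)*(n + 2)^2*(n^2 + 3*n) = n*(n - 4)*(n + 2)^2*(n + 3)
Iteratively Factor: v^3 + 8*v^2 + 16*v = (v + 4)*(v^2 + 4*v) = (v + 4)^2*(v)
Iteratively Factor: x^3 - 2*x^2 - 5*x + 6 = (x - 3)*(x^2 + x - 2) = (x - 3)*(x - 1)*(x + 2)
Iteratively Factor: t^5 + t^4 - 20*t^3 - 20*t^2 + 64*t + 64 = (t + 1)*(t^4 - 20*t^2 + 64) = (t - 2)*(t + 1)*(t^3 + 2*t^2 - 16*t - 32) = (t - 4)*(t - 2)*(t + 1)*(t^2 + 6*t + 8) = (t - 4)*(t - 2)*(t + 1)*(t + 4)*(t + 2)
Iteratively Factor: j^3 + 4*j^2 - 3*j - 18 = (j - 2)*(j^2 + 6*j + 9) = (j - 2)*(j + 3)*(j + 3)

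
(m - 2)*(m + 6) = m^2 + 4*m - 12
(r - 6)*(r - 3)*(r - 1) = r^3 - 10*r^2 + 27*r - 18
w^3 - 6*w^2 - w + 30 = (w - 5)*(w - 3)*(w + 2)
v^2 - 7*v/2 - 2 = (v - 4)*(v + 1/2)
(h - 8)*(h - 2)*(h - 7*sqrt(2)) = h^3 - 10*h^2 - 7*sqrt(2)*h^2 + 16*h + 70*sqrt(2)*h - 112*sqrt(2)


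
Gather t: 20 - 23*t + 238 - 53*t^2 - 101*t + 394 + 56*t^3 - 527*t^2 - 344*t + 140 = 56*t^3 - 580*t^2 - 468*t + 792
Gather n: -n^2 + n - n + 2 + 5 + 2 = 9 - n^2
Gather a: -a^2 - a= -a^2 - a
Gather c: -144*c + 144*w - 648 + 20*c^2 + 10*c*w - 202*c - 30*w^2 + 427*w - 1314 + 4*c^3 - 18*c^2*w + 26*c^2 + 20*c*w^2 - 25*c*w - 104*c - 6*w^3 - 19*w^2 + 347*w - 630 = 4*c^3 + c^2*(46 - 18*w) + c*(20*w^2 - 15*w - 450) - 6*w^3 - 49*w^2 + 918*w - 2592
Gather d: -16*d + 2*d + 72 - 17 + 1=56 - 14*d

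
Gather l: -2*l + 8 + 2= 10 - 2*l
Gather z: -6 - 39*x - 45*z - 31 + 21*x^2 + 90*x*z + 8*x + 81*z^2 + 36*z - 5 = 21*x^2 - 31*x + 81*z^2 + z*(90*x - 9) - 42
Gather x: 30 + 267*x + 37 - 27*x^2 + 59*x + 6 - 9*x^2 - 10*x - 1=-36*x^2 + 316*x + 72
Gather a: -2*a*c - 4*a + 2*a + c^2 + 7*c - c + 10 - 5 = a*(-2*c - 2) + c^2 + 6*c + 5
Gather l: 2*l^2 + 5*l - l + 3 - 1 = 2*l^2 + 4*l + 2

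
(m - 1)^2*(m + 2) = m^3 - 3*m + 2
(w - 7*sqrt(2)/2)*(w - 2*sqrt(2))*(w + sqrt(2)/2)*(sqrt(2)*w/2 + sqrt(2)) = sqrt(2)*w^4/2 - 5*w^3 + sqrt(2)*w^3 - 10*w^2 + 17*sqrt(2)*w^2/4 + 7*w + 17*sqrt(2)*w/2 + 14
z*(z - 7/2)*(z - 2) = z^3 - 11*z^2/2 + 7*z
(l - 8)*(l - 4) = l^2 - 12*l + 32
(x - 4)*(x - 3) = x^2 - 7*x + 12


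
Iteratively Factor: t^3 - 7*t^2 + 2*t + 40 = (t + 2)*(t^2 - 9*t + 20) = (t - 4)*(t + 2)*(t - 5)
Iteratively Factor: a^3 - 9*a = (a + 3)*(a^2 - 3*a) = a*(a + 3)*(a - 3)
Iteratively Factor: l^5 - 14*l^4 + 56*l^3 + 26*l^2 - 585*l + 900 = (l - 3)*(l^4 - 11*l^3 + 23*l^2 + 95*l - 300) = (l - 4)*(l - 3)*(l^3 - 7*l^2 - 5*l + 75) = (l - 4)*(l - 3)*(l + 3)*(l^2 - 10*l + 25) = (l - 5)*(l - 4)*(l - 3)*(l + 3)*(l - 5)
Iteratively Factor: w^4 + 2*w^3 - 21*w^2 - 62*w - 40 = (w - 5)*(w^3 + 7*w^2 + 14*w + 8) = (w - 5)*(w + 2)*(w^2 + 5*w + 4) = (w - 5)*(w + 2)*(w + 4)*(w + 1)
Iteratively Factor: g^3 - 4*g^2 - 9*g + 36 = (g - 4)*(g^2 - 9) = (g - 4)*(g - 3)*(g + 3)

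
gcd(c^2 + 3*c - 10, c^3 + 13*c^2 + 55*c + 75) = c + 5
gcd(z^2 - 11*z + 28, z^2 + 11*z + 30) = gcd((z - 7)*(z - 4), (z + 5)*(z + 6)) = 1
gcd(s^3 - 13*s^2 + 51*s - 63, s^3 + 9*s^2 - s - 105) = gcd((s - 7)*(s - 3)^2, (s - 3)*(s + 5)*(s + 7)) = s - 3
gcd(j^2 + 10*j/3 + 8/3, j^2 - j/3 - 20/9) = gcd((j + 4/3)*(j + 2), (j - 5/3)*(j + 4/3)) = j + 4/3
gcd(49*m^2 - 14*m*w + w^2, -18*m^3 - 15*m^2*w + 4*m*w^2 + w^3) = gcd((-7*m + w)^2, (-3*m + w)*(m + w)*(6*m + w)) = 1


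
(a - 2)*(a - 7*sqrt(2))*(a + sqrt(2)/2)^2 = a^4 - 6*sqrt(2)*a^3 - 2*a^3 - 27*a^2/2 + 12*sqrt(2)*a^2 - 7*sqrt(2)*a/2 + 27*a + 7*sqrt(2)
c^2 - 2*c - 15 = (c - 5)*(c + 3)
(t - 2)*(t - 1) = t^2 - 3*t + 2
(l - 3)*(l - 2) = l^2 - 5*l + 6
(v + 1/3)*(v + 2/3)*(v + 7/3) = v^3 + 10*v^2/3 + 23*v/9 + 14/27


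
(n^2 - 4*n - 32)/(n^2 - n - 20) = (n - 8)/(n - 5)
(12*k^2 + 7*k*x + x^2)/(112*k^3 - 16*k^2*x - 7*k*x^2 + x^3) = (3*k + x)/(28*k^2 - 11*k*x + x^2)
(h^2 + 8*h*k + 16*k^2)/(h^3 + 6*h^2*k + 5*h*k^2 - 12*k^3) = (h + 4*k)/(h^2 + 2*h*k - 3*k^2)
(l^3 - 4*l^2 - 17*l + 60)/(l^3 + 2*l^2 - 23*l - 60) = (l - 3)/(l + 3)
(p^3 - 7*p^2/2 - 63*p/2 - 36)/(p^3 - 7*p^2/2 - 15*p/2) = (p^2 - 5*p - 24)/(p*(p - 5))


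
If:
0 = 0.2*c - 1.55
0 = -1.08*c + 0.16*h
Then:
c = 7.75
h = 52.31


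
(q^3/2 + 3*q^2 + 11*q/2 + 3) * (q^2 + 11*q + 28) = q^5/2 + 17*q^4/2 + 105*q^3/2 + 295*q^2/2 + 187*q + 84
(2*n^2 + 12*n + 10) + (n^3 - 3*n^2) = n^3 - n^2 + 12*n + 10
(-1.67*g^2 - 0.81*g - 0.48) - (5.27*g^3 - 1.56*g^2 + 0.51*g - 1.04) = -5.27*g^3 - 0.11*g^2 - 1.32*g + 0.56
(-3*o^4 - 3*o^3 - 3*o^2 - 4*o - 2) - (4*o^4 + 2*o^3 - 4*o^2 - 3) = -7*o^4 - 5*o^3 + o^2 - 4*o + 1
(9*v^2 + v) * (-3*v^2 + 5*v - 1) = -27*v^4 + 42*v^3 - 4*v^2 - v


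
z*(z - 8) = z^2 - 8*z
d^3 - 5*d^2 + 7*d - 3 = (d - 3)*(d - 1)^2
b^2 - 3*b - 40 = (b - 8)*(b + 5)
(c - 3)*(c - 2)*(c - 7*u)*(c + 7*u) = c^4 - 5*c^3 - 49*c^2*u^2 + 6*c^2 + 245*c*u^2 - 294*u^2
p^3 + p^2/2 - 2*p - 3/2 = (p - 3/2)*(p + 1)^2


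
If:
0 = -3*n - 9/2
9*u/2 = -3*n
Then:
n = -3/2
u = 1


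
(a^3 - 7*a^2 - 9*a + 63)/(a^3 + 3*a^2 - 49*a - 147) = (a - 3)/(a + 7)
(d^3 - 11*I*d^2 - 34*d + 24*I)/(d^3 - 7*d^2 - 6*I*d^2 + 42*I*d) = (d^2 - 5*I*d - 4)/(d*(d - 7))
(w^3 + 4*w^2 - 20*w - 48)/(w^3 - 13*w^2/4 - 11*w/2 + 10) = 4*(w + 6)/(4*w - 5)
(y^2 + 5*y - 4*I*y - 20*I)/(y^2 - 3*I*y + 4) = (y + 5)/(y + I)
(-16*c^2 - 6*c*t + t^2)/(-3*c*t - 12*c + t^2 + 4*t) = (16*c^2 + 6*c*t - t^2)/(3*c*t + 12*c - t^2 - 4*t)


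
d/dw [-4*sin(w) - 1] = -4*cos(w)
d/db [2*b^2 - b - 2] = 4*b - 1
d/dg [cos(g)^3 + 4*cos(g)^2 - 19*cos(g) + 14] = (-3*cos(g)^2 - 8*cos(g) + 19)*sin(g)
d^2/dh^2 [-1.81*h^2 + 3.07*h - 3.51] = -3.62000000000000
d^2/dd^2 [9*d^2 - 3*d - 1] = 18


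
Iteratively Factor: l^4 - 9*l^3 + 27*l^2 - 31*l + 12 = (l - 1)*(l^3 - 8*l^2 + 19*l - 12) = (l - 1)^2*(l^2 - 7*l + 12) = (l - 4)*(l - 1)^2*(l - 3)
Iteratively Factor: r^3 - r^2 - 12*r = (r - 4)*(r^2 + 3*r) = (r - 4)*(r + 3)*(r)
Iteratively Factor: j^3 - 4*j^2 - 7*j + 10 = (j - 5)*(j^2 + j - 2) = (j - 5)*(j - 1)*(j + 2)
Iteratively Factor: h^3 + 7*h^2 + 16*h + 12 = (h + 2)*(h^2 + 5*h + 6) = (h + 2)^2*(h + 3)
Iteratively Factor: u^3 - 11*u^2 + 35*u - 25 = (u - 5)*(u^2 - 6*u + 5) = (u - 5)^2*(u - 1)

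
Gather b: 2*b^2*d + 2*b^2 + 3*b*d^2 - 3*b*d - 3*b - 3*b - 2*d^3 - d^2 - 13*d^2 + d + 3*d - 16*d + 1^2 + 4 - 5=b^2*(2*d + 2) + b*(3*d^2 - 3*d - 6) - 2*d^3 - 14*d^2 - 12*d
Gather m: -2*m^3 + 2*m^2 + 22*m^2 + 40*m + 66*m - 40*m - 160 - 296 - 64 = -2*m^3 + 24*m^2 + 66*m - 520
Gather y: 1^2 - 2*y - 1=-2*y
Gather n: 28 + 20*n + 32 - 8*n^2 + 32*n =-8*n^2 + 52*n + 60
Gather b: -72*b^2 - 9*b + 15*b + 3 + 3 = -72*b^2 + 6*b + 6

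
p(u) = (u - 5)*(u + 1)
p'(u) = 2*u - 4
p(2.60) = -8.64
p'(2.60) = 1.20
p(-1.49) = 3.18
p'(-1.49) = -6.98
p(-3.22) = 18.25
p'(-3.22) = -10.44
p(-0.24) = -3.98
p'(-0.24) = -4.48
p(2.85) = -8.28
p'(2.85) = 1.70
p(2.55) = -8.70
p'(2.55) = 1.10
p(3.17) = -7.63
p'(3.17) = 2.34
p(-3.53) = 21.58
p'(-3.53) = -11.06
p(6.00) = 7.00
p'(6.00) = 8.00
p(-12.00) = 187.00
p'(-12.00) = -28.00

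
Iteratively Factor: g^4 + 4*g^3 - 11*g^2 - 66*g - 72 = (g - 4)*(g^3 + 8*g^2 + 21*g + 18) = (g - 4)*(g + 3)*(g^2 + 5*g + 6) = (g - 4)*(g + 3)^2*(g + 2)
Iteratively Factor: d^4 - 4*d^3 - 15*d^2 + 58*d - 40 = (d + 4)*(d^3 - 8*d^2 + 17*d - 10) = (d - 5)*(d + 4)*(d^2 - 3*d + 2) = (d - 5)*(d - 2)*(d + 4)*(d - 1)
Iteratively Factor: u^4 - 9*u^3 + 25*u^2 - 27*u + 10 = (u - 1)*(u^3 - 8*u^2 + 17*u - 10) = (u - 2)*(u - 1)*(u^2 - 6*u + 5) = (u - 2)*(u - 1)^2*(u - 5)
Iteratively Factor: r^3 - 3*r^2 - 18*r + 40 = (r - 2)*(r^2 - r - 20) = (r - 2)*(r + 4)*(r - 5)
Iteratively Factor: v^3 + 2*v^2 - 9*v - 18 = (v + 3)*(v^2 - v - 6) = (v + 2)*(v + 3)*(v - 3)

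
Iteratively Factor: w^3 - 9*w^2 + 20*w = (w - 5)*(w^2 - 4*w) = w*(w - 5)*(w - 4)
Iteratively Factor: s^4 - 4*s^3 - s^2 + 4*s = (s)*(s^3 - 4*s^2 - s + 4) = s*(s + 1)*(s^2 - 5*s + 4) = s*(s - 4)*(s + 1)*(s - 1)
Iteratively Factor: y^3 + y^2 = (y)*(y^2 + y) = y*(y + 1)*(y)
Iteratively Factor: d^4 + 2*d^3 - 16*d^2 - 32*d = (d - 4)*(d^3 + 6*d^2 + 8*d) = (d - 4)*(d + 4)*(d^2 + 2*d) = (d - 4)*(d + 2)*(d + 4)*(d)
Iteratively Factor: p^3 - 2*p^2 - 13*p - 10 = (p + 1)*(p^2 - 3*p - 10) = (p - 5)*(p + 1)*(p + 2)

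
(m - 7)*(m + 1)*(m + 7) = m^3 + m^2 - 49*m - 49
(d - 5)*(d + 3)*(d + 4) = d^3 + 2*d^2 - 23*d - 60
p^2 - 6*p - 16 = (p - 8)*(p + 2)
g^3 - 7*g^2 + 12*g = g*(g - 4)*(g - 3)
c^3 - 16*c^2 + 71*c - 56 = (c - 8)*(c - 7)*(c - 1)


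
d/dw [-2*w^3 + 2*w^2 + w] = -6*w^2 + 4*w + 1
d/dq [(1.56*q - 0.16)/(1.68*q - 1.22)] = (1.993968 - 2.745792*q)/(1.68*q - 1.22)^3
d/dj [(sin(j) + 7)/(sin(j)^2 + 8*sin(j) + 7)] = -cos(j)/(sin(j) + 1)^2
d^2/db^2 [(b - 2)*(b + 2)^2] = 6*b + 4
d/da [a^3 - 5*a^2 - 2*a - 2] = 3*a^2 - 10*a - 2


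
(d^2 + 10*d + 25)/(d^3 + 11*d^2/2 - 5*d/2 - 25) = 2*(d + 5)/(2*d^2 + d - 10)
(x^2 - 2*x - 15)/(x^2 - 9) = (x - 5)/(x - 3)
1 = 1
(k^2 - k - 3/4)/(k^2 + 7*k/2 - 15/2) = (k + 1/2)/(k + 5)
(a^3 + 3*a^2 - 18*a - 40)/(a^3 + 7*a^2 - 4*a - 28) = (a^2 + a - 20)/(a^2 + 5*a - 14)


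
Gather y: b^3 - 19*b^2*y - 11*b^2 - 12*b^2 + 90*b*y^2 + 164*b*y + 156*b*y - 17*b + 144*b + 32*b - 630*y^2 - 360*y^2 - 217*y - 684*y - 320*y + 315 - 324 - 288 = b^3 - 23*b^2 + 159*b + y^2*(90*b - 990) + y*(-19*b^2 + 320*b - 1221) - 297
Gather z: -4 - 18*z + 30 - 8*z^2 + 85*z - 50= -8*z^2 + 67*z - 24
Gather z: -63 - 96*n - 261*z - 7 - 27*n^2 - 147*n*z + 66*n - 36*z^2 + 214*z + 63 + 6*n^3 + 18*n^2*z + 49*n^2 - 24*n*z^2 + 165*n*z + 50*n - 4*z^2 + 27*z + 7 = 6*n^3 + 22*n^2 + 20*n + z^2*(-24*n - 40) + z*(18*n^2 + 18*n - 20)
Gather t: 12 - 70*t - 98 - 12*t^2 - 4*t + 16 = -12*t^2 - 74*t - 70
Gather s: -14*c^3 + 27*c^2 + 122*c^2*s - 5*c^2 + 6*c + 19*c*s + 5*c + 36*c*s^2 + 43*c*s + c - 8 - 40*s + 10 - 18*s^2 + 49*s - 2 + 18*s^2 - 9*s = -14*c^3 + 22*c^2 + 36*c*s^2 + 12*c + s*(122*c^2 + 62*c)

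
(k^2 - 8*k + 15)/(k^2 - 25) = (k - 3)/(k + 5)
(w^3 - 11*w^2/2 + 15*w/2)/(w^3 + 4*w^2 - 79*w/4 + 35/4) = 2*w*(w - 3)/(2*w^2 + 13*w - 7)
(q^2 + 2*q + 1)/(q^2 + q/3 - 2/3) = 3*(q + 1)/(3*q - 2)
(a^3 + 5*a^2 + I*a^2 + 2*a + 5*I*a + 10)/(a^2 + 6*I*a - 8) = (a^2 + a*(5 - I) - 5*I)/(a + 4*I)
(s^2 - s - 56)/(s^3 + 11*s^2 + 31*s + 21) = (s - 8)/(s^2 + 4*s + 3)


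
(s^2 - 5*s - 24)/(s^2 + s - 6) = (s - 8)/(s - 2)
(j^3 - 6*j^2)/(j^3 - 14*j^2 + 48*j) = j/(j - 8)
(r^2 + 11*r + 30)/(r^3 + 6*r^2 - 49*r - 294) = (r + 5)/(r^2 - 49)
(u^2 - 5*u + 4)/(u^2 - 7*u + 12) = (u - 1)/(u - 3)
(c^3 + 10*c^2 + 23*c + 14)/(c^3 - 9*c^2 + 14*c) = (c^3 + 10*c^2 + 23*c + 14)/(c*(c^2 - 9*c + 14))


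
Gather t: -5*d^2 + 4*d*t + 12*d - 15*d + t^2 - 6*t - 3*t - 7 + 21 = -5*d^2 - 3*d + t^2 + t*(4*d - 9) + 14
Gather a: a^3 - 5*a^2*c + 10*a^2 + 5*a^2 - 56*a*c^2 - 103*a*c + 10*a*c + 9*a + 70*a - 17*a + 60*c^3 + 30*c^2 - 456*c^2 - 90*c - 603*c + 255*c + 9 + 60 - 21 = a^3 + a^2*(15 - 5*c) + a*(-56*c^2 - 93*c + 62) + 60*c^3 - 426*c^2 - 438*c + 48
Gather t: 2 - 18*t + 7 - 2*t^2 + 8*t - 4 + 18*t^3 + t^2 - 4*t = 18*t^3 - t^2 - 14*t + 5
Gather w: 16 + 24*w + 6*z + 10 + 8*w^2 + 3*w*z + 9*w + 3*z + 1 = 8*w^2 + w*(3*z + 33) + 9*z + 27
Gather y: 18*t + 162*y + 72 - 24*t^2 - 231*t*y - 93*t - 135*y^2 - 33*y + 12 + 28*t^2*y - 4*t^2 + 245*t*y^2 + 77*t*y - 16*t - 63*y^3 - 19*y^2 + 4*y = -28*t^2 - 91*t - 63*y^3 + y^2*(245*t - 154) + y*(28*t^2 - 154*t + 133) + 84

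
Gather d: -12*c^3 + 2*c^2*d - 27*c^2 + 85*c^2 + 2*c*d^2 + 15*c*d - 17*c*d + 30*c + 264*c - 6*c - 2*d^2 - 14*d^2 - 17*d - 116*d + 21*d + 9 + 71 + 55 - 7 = -12*c^3 + 58*c^2 + 288*c + d^2*(2*c - 16) + d*(2*c^2 - 2*c - 112) + 128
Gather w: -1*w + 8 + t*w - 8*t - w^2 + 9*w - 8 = -8*t - w^2 + w*(t + 8)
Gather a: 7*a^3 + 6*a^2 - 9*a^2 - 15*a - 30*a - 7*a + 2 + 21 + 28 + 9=7*a^3 - 3*a^2 - 52*a + 60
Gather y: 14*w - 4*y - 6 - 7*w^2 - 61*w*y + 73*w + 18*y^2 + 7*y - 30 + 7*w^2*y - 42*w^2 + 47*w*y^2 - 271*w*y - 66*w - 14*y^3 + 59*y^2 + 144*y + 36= -49*w^2 + 21*w - 14*y^3 + y^2*(47*w + 77) + y*(7*w^2 - 332*w + 147)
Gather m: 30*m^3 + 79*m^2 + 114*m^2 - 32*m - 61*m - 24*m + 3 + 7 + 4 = 30*m^3 + 193*m^2 - 117*m + 14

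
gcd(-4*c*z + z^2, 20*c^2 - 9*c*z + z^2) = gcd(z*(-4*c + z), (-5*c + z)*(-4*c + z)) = -4*c + z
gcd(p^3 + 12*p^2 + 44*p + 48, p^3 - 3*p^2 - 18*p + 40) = p + 4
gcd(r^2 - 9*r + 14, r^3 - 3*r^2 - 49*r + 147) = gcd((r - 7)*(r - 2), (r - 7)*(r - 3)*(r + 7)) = r - 7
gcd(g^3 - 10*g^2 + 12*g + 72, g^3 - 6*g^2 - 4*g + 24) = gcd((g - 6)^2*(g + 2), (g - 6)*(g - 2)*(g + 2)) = g^2 - 4*g - 12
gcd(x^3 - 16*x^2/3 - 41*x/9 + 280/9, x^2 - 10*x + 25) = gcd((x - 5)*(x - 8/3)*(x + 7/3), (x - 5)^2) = x - 5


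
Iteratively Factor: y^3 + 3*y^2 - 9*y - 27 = (y + 3)*(y^2 - 9) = (y + 3)^2*(y - 3)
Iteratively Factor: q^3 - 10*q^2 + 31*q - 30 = (q - 5)*(q^2 - 5*q + 6) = (q - 5)*(q - 2)*(q - 3)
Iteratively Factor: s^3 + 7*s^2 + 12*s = (s)*(s^2 + 7*s + 12) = s*(s + 4)*(s + 3)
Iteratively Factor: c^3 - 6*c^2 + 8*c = (c)*(c^2 - 6*c + 8) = c*(c - 2)*(c - 4)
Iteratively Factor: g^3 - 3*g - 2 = (g + 1)*(g^2 - g - 2) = (g - 2)*(g + 1)*(g + 1)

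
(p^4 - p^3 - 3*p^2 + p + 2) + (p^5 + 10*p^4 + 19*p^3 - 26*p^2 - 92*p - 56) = p^5 + 11*p^4 + 18*p^3 - 29*p^2 - 91*p - 54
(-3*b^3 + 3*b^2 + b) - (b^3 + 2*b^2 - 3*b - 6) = -4*b^3 + b^2 + 4*b + 6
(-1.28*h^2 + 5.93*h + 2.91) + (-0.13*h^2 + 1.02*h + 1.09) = -1.41*h^2 + 6.95*h + 4.0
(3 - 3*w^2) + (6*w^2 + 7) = 3*w^2 + 10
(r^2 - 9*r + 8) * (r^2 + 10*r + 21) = r^4 + r^3 - 61*r^2 - 109*r + 168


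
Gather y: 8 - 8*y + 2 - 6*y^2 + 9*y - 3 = -6*y^2 + y + 7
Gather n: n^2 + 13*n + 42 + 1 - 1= n^2 + 13*n + 42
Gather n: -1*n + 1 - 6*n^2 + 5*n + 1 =-6*n^2 + 4*n + 2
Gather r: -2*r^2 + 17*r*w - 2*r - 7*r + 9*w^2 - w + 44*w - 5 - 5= -2*r^2 + r*(17*w - 9) + 9*w^2 + 43*w - 10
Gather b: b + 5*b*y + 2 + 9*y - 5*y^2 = b*(5*y + 1) - 5*y^2 + 9*y + 2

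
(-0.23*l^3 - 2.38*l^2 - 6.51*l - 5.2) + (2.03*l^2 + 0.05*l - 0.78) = -0.23*l^3 - 0.35*l^2 - 6.46*l - 5.98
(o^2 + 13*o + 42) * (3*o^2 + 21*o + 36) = 3*o^4 + 60*o^3 + 435*o^2 + 1350*o + 1512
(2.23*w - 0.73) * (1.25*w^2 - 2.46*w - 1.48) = 2.7875*w^3 - 6.3983*w^2 - 1.5046*w + 1.0804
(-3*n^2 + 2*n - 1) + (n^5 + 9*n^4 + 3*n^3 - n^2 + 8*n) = n^5 + 9*n^4 + 3*n^3 - 4*n^2 + 10*n - 1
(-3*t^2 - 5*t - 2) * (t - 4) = -3*t^3 + 7*t^2 + 18*t + 8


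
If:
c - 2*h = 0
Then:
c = 2*h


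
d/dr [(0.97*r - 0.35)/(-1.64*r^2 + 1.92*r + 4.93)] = (1.5908*r^2 - 1.148*r + 5.4541)/(2.6896*r^4 - 6.2976*r^3 - 12.484*r^2 + 18.9312*r + 24.3049)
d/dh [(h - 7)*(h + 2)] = 2*h - 5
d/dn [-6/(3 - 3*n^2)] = -4*n/(n^2 - 1)^2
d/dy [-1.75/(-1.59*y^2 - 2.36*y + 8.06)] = (-5.565*y - 4.13)/(1.59*y^2 + 2.36*y - 8.06)^2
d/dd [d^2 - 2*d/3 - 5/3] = 2*d - 2/3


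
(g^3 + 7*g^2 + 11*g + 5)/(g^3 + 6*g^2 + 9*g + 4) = (g + 5)/(g + 4)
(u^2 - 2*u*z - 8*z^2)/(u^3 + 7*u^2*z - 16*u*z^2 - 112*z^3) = (u + 2*z)/(u^2 + 11*u*z + 28*z^2)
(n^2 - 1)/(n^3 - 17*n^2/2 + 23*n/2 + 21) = 2*(n - 1)/(2*n^2 - 19*n + 42)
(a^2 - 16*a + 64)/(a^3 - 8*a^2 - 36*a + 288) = (a - 8)/(a^2 - 36)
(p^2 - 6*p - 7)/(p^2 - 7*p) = (p + 1)/p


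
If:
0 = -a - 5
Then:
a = -5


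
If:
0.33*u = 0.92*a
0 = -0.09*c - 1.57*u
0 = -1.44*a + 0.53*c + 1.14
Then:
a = 0.04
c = -2.04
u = 0.12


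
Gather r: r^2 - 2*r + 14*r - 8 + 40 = r^2 + 12*r + 32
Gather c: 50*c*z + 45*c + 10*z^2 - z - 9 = c*(50*z + 45) + 10*z^2 - z - 9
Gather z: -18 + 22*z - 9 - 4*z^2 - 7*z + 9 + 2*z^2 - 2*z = -2*z^2 + 13*z - 18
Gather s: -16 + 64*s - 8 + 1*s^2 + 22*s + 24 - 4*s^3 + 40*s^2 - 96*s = -4*s^3 + 41*s^2 - 10*s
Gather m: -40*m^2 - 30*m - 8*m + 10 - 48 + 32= -40*m^2 - 38*m - 6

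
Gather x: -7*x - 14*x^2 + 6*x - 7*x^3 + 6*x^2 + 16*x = -7*x^3 - 8*x^2 + 15*x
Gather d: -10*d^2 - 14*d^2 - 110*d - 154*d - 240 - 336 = -24*d^2 - 264*d - 576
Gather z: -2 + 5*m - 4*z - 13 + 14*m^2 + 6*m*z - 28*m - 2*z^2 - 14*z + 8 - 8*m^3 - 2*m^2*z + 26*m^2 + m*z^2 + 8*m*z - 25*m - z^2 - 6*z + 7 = -8*m^3 + 40*m^2 - 48*m + z^2*(m - 3) + z*(-2*m^2 + 14*m - 24)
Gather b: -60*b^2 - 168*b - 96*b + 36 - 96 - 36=-60*b^2 - 264*b - 96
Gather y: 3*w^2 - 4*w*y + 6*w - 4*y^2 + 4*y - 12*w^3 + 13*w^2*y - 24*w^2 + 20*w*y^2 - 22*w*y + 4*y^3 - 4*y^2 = -12*w^3 - 21*w^2 + 6*w + 4*y^3 + y^2*(20*w - 8) + y*(13*w^2 - 26*w + 4)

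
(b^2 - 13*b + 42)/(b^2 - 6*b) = (b - 7)/b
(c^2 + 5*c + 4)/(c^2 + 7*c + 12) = (c + 1)/(c + 3)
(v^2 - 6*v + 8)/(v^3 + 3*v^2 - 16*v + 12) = (v - 4)/(v^2 + 5*v - 6)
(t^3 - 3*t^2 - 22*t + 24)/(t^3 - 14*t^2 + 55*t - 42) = (t + 4)/(t - 7)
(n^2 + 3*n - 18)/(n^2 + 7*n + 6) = (n - 3)/(n + 1)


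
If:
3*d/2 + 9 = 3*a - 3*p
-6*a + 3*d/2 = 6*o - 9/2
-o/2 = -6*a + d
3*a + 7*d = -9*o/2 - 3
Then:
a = -33/409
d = -327/409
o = 258/409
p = -2193/818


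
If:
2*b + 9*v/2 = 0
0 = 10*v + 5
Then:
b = 9/8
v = -1/2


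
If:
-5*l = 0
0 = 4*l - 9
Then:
No Solution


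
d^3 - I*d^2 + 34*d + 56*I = (d - 7*I)*(d + 2*I)*(d + 4*I)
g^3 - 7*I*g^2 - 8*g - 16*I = (g - 4*I)^2*(g + I)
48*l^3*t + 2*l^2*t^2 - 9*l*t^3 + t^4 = t*(-8*l + t)*(-3*l + t)*(2*l + t)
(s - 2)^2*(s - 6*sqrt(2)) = s^3 - 6*sqrt(2)*s^2 - 4*s^2 + 4*s + 24*sqrt(2)*s - 24*sqrt(2)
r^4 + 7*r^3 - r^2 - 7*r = r*(r - 1)*(r + 1)*(r + 7)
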